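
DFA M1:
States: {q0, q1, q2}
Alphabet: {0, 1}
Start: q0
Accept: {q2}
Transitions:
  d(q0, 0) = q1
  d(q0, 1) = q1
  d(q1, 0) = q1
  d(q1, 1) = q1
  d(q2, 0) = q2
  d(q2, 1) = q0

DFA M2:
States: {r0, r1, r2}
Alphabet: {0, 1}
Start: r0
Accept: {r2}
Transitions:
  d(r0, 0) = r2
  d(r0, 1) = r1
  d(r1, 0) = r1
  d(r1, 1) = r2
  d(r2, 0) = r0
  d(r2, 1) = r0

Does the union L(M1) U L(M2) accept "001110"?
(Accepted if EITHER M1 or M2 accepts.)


M1: final=q1 accepted=False
M2: final=r2 accepted=True

Yes, union accepts


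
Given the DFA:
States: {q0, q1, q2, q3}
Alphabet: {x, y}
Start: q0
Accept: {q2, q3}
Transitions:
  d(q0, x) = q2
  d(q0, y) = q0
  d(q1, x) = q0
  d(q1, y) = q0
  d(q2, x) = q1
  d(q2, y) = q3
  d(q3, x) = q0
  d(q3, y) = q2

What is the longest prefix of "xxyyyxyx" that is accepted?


Run the DFA, marking each prefix where the state is accepting:
  "" -> q0 [reject]
  "x" -> q2 [accept]
  "xx" -> q1 [reject]
  "xxy" -> q0 [reject]
  "xxyy" -> q0 [reject]
  "xxyyy" -> q0 [reject]
  "xxyyyx" -> q2 [accept]
  "xxyyyxy" -> q3 [accept]
  "xxyyyxyx" -> q0 [reject]

"xxyyyxy"


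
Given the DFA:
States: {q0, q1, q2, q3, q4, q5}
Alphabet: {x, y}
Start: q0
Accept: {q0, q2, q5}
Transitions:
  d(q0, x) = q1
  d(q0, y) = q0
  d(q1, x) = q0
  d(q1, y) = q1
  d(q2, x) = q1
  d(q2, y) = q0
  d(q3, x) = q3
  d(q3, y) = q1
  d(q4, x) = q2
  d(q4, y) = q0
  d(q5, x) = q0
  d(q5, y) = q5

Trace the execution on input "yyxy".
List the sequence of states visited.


Input: yyxy
d(q0, y) = q0
d(q0, y) = q0
d(q0, x) = q1
d(q1, y) = q1


q0 -> q0 -> q0 -> q1 -> q1


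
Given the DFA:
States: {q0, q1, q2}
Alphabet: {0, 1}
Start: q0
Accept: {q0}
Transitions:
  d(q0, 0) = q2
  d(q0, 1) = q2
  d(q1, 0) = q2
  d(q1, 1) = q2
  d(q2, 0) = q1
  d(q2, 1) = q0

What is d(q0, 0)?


Looking up transition d(q0, 0)

q2


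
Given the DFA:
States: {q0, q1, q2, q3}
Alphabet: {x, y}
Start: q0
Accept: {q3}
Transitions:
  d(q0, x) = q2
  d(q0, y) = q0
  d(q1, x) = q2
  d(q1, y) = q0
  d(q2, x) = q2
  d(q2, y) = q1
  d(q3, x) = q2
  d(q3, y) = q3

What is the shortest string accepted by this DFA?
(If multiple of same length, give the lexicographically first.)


BFS by string length (lex-first path to each state shown):
  len 0: q0<-""
  len 1: q0<-"y", q2<-"x"
  len 2: q0<-"yy", q1<-"xy", q2<-"xx"
  len 3: q0<-"xyy", q1<-"xxy", q2<-"xxx"
  len 4: q0<-"xxyy", q1<-"xxxy", q2<-"xxxx"
  len 5: q0<-"xxxyy", q1<-"xxxxy", q2<-"xxxxx"
  len 6: q0<-"xxxxyy", q1<-"xxxxxy", q2<-"xxxxxx"
  len 7: q0<-"xxxxxyy", q1<-"xxxxxxy", q2<-"xxxxxxx"
  len 8: q0<-"xxxxxxyy", q1<-"xxxxxxxy", q2<-"xxxxxxxx"

No string accepted (empty language)


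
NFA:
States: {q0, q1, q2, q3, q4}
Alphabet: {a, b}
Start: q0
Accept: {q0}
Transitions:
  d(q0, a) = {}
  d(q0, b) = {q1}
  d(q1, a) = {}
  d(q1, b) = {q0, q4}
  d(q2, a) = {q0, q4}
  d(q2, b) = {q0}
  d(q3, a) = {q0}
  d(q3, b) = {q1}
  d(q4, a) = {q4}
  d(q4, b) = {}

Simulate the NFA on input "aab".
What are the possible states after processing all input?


Start: {q0}
  --a--> {}
  --a--> {}
  --b--> {}

{} (empty set, no valid transitions)


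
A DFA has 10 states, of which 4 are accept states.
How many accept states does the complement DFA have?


Complement swaps accept and non-accept states.
10 - 4 = 6

6


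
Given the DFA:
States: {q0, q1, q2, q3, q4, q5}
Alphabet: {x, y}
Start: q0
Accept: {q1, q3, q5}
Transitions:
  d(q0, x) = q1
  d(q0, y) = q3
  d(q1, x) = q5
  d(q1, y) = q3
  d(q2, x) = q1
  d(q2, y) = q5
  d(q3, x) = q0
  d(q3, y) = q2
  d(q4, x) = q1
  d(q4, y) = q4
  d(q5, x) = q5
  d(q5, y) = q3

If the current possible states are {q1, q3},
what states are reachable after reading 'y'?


Apply transition on 'y' from each current state:
  d(q1, y) = q3
  d(q3, y) = q2

{q2, q3}


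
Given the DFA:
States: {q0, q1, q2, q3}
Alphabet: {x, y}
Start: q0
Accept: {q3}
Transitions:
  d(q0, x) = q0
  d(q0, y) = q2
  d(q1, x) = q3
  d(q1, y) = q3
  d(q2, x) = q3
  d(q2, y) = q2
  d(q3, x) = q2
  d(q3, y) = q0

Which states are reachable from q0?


BFS from q0:
  layer 0: {q0}
  layer 1: {q2}
  layer 2: {q3}

{q0, q2, q3}


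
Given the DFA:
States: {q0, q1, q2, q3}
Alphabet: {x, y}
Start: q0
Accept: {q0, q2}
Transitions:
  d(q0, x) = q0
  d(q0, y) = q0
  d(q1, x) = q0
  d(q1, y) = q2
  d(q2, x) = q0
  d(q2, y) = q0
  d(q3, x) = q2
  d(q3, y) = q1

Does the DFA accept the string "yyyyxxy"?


Trace: q0 -> q0 -> q0 -> q0 -> q0 -> q0 -> q0 -> q0
Final state: q0
Accept states: {q0, q2}

Yes, accepted (final state q0 is an accept state)


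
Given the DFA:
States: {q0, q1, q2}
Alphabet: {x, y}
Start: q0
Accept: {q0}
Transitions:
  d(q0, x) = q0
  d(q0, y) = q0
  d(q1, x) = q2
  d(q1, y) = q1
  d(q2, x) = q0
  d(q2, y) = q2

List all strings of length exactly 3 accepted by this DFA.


All strings of length 3: 8 total
Accepted: 8

"xxx", "xxy", "xyx", "xyy", "yxx", "yxy", "yyx", "yyy"


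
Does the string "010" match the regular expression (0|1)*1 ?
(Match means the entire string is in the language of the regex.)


|string| = 3; first = '0'; last = '0'

No, "010" does not match (0|1)*1


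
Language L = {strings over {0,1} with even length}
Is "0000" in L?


length = 4; 4 mod 2 = 0

Yes, "0000" is in L


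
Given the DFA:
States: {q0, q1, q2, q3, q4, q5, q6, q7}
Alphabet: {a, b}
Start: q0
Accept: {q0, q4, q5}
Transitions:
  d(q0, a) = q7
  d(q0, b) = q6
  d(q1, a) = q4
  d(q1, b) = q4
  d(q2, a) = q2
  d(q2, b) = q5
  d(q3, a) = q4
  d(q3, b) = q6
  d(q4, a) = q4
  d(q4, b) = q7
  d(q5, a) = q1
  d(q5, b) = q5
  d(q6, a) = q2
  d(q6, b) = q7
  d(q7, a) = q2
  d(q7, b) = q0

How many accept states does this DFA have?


Accept states listed: {q0, q4, q5}
Counting: q0(1) q4(2) q5(3)

3


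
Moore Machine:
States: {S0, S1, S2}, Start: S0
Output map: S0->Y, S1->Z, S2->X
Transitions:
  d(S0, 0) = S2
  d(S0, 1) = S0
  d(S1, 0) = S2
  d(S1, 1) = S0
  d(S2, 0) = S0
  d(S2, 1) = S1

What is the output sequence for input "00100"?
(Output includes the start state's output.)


Start: S0 (output Y)
  --0--> S2 (output X)
  --0--> S0 (output Y)
  --1--> S0 (output Y)
  --0--> S2 (output X)
  --0--> S0 (output Y)

"YXYYXY"


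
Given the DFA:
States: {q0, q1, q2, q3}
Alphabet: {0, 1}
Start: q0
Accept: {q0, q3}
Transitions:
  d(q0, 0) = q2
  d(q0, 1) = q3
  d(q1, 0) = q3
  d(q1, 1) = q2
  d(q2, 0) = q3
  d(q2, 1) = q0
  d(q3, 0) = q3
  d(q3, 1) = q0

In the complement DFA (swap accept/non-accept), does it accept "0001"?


Trace: q0 -> q2 -> q3 -> q3 -> q0
Final: q0
Original accept: {q0, q3}
Complement: q0 is in original accept

No, complement rejects (original accepts)


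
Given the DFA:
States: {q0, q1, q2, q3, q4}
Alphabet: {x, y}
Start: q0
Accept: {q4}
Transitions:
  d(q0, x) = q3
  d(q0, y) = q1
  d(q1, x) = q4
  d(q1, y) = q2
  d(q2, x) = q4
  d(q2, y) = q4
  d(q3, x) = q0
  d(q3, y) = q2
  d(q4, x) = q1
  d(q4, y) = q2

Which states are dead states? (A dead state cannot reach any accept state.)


Forward reachability from each state:
  q0 -> reaches accept state q4 (live)
  q1 -> reaches accept state q4 (live)
  q2 -> reaches accept state q4 (live)
  q3 -> reaches accept state q4 (live)
  q4 -> reaches accept state q4 (live)

None (all states can reach an accept state)


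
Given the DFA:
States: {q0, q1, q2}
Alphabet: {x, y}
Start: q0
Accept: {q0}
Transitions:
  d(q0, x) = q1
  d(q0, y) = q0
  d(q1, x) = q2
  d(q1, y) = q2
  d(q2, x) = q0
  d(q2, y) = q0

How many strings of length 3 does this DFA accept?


Enumerating all length-3 strings:
  "xxx" -> q0 [accept]
  "xxy" -> q0 [accept]
  "xyx" -> q0 [accept]
  "xyy" -> q0 [accept]
  "yxx" -> q2 [reject]
  "yxy" -> q2 [reject]
  "yyx" -> q1 [reject]
  "yyy" -> q0 [accept]

5 out of 8


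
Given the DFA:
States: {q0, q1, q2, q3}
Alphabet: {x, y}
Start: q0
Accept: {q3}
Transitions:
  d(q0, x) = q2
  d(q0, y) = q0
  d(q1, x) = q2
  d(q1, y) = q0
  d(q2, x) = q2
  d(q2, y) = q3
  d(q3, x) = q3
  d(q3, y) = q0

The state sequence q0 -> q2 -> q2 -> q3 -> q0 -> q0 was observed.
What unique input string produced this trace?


Trace back each transition to find the symbol:
  q0 --[x]--> q2
  q2 --[x]--> q2
  q2 --[y]--> q3
  q3 --[y]--> q0
  q0 --[y]--> q0

"xxyyy"


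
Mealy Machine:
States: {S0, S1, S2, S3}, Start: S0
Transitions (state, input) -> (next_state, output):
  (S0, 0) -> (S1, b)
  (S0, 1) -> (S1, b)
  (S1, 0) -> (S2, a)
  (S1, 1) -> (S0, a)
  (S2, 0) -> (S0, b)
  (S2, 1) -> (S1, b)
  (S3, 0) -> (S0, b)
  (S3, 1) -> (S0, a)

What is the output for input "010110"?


Step-by-step:
  (S0, 0) -> (S1, b)
  (S1, 1) -> (S0, a)
  (S0, 0) -> (S1, b)
  (S1, 1) -> (S0, a)
  (S0, 1) -> (S1, b)
  (S1, 0) -> (S2, a)

"bababa"


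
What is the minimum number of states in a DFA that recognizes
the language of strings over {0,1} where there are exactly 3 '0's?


States: count = 0, 1, ..., 3 (that's 4 states), plus a dead state for count > 3.
Total: 4 + 1 = 5. Accept = count-3 state.

5


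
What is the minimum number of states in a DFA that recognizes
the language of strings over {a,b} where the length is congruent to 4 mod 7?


States track (length) mod 7.
Need 7 states: one per remainder 0..6; accept = remainder 4.

7


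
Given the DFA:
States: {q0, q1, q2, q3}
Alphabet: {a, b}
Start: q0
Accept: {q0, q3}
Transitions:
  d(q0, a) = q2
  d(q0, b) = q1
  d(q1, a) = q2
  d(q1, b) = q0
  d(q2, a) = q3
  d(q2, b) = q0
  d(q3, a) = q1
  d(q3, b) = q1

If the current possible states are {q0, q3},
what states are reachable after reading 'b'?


Apply transition on 'b' from each current state:
  d(q0, b) = q1
  d(q3, b) = q1

{q1}


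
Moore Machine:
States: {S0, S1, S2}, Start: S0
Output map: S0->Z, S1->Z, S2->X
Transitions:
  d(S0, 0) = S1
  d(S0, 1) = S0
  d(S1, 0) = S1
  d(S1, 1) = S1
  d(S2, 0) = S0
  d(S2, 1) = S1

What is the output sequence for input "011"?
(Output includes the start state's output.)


Start: S0 (output Z)
  --0--> S1 (output Z)
  --1--> S1 (output Z)
  --1--> S1 (output Z)

"ZZZZ"


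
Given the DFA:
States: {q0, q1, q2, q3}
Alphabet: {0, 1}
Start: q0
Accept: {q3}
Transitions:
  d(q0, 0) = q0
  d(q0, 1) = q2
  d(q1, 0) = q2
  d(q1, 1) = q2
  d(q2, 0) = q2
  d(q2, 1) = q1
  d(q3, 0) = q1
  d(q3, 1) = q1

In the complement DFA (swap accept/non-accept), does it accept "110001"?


Trace: q0 -> q2 -> q1 -> q2 -> q2 -> q2 -> q1
Final: q1
Original accept: {q3}
Complement: q1 is not in original accept

Yes, complement accepts (original rejects)


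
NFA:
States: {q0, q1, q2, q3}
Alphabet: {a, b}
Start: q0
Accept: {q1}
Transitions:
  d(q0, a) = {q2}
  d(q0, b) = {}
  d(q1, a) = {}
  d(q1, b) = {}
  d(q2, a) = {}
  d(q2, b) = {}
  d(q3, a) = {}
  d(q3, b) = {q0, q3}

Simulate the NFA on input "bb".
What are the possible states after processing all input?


Start: {q0}
  --b--> {}
  --b--> {}

{} (empty set, no valid transitions)


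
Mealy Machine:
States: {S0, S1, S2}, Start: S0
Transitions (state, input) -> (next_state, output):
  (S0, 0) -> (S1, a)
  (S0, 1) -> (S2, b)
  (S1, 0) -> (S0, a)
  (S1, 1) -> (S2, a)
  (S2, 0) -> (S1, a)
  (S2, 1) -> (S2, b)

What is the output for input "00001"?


Step-by-step:
  (S0, 0) -> (S1, a)
  (S1, 0) -> (S0, a)
  (S0, 0) -> (S1, a)
  (S1, 0) -> (S0, a)
  (S0, 1) -> (S2, b)

"aaaab"


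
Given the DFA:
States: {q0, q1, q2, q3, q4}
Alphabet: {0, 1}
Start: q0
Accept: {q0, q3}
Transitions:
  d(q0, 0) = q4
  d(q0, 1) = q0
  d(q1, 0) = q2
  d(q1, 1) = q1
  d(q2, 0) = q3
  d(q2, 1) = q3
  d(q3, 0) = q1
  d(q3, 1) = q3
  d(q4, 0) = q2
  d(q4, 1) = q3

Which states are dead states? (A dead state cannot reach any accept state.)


Forward reachability from each state:
  q0 -> reaches accept state q0 (live)
  q1 -> reaches accept state q3 (live)
  q2 -> reaches accept state q3 (live)
  q3 -> reaches accept state q3 (live)
  q4 -> reaches accept state q3 (live)

None (all states can reach an accept state)


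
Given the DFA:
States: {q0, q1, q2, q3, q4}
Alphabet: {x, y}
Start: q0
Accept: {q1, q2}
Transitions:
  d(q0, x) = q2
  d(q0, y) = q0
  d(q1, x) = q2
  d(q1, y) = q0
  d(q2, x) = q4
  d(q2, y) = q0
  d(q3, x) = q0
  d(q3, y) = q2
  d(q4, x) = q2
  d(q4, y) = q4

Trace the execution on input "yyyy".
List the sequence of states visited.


Input: yyyy
d(q0, y) = q0
d(q0, y) = q0
d(q0, y) = q0
d(q0, y) = q0


q0 -> q0 -> q0 -> q0 -> q0


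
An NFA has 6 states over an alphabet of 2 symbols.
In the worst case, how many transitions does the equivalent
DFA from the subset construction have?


Subset construction: one DFA state per subset of NFA states = 2^6 = 64 states.
Each DFA state has 2 outgoing transitions: 64 * 2 = 128

128


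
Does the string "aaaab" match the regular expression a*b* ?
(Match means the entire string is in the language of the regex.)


|string| = 5; first = 'a'; last = 'b'

Yes, "aaaab" matches a*b*


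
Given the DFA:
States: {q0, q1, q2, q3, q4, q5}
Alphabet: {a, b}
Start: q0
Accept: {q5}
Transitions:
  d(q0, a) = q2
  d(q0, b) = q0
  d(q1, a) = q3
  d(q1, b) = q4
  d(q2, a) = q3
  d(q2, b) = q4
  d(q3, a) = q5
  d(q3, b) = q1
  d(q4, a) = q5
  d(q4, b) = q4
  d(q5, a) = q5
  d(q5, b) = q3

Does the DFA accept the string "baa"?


Trace: q0 -> q0 -> q2 -> q3
Final state: q3
Accept states: {q5}

No, rejected (final state q3 is not an accept state)


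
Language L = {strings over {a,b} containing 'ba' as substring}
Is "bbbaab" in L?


'ba' occurs at index 2

Yes, "bbbaab" is in L


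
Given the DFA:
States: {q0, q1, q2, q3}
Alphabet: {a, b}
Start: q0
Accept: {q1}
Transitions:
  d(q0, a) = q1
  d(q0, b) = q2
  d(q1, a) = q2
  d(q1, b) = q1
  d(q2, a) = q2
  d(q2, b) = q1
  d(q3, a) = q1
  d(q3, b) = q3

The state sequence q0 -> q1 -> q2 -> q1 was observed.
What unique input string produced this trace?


Trace back each transition to find the symbol:
  q0 --[a]--> q1
  q1 --[a]--> q2
  q2 --[b]--> q1

"aab"


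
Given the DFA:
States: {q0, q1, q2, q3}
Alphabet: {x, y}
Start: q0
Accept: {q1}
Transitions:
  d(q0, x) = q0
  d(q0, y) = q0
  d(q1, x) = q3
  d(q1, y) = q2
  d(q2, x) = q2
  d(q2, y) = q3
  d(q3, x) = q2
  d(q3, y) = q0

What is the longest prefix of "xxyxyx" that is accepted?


Run the DFA, marking each prefix where the state is accepting:
  "" -> q0 [reject]
  "x" -> q0 [reject]
  "xx" -> q0 [reject]
  "xxy" -> q0 [reject]
  "xxyx" -> q0 [reject]
  "xxyxy" -> q0 [reject]
  "xxyxyx" -> q0 [reject]

No prefix is accepted


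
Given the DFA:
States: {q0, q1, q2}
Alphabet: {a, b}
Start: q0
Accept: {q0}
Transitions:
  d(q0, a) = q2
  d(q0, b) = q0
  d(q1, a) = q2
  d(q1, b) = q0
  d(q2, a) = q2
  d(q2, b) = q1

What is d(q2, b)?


Looking up transition d(q2, b)

q1


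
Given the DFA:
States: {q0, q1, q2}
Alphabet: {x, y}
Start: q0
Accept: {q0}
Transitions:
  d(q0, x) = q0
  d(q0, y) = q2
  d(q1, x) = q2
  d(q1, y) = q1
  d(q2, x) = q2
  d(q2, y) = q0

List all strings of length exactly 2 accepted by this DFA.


All strings of length 2: 4 total
Accepted: 2

"xx", "yy"


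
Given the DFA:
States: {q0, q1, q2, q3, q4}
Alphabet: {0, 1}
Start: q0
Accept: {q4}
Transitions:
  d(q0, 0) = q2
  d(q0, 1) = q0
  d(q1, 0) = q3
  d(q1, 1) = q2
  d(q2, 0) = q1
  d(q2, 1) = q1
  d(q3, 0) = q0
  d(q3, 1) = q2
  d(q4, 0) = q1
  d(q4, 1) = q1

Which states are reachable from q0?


BFS from q0:
  layer 0: {q0}
  layer 1: {q2}
  layer 2: {q1}
  layer 3: {q3}

{q0, q1, q2, q3}


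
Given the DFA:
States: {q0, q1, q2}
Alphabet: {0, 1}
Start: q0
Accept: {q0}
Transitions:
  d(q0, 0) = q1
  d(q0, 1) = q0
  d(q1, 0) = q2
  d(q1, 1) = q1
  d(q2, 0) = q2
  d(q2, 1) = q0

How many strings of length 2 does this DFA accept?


Enumerating all length-2 strings:
  "00" -> q2 [reject]
  "01" -> q1 [reject]
  "10" -> q1 [reject]
  "11" -> q0 [accept]

1 out of 4


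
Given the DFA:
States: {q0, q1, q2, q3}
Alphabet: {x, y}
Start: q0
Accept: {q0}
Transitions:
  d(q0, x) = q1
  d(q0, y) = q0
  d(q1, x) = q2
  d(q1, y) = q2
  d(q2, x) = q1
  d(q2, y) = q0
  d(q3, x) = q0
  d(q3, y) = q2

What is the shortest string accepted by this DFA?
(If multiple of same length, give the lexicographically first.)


BFS by string length (lex-first path to each state shown):
  len 0: q0<-""
Found accept state at length 0.

"" (empty string)


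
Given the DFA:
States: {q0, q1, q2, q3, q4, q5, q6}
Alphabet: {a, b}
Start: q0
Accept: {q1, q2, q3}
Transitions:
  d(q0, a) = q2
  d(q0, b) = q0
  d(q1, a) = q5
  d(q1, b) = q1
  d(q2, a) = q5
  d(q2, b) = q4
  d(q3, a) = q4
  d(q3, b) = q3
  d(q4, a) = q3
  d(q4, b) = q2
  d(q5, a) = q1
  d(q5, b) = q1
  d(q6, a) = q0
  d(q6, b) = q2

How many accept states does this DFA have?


Accept states listed: {q1, q2, q3}
Counting: q1(1) q2(2) q3(3)

3


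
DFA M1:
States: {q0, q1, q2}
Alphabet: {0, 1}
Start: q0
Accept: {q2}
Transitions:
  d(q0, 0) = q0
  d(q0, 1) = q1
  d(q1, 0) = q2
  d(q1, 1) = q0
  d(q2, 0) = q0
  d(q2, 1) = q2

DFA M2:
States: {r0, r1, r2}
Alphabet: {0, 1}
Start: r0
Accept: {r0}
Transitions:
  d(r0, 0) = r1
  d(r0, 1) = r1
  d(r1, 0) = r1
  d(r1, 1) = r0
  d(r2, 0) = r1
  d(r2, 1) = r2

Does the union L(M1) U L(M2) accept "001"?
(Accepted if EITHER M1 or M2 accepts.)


M1: final=q1 accepted=False
M2: final=r0 accepted=True

Yes, union accepts


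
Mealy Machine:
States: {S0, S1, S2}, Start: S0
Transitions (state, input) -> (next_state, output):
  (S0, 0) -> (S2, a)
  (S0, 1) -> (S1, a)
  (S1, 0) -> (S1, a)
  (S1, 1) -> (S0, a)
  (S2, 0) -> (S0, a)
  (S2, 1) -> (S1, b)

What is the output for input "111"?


Step-by-step:
  (S0, 1) -> (S1, a)
  (S1, 1) -> (S0, a)
  (S0, 1) -> (S1, a)

"aaa"


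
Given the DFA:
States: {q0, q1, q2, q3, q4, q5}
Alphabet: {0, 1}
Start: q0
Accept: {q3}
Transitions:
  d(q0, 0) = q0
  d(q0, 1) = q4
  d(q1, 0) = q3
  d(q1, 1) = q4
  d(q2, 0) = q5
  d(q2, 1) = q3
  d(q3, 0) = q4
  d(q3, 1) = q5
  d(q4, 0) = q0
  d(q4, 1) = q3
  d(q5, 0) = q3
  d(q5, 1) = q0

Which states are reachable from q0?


BFS from q0:
  layer 0: {q0}
  layer 1: {q4}
  layer 2: {q3}
  layer 3: {q5}

{q0, q3, q4, q5}


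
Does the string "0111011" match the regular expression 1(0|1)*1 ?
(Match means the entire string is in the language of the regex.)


|string| = 7; first = '0'; last = '1'

No, "0111011" does not match 1(0|1)*1


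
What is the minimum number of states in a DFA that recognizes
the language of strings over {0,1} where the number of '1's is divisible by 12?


States track (count of '1') mod 12.
Need 12 states: one per remainder 0..11; accept = remainder 0.

12


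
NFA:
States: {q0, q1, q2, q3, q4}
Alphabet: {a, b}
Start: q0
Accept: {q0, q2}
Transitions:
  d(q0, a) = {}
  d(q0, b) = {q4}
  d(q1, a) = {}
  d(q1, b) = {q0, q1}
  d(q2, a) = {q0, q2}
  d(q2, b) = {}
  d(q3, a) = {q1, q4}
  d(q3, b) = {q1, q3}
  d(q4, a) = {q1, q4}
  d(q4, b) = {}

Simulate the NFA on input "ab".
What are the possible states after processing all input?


Start: {q0}
  --a--> {}
  --b--> {}

{} (empty set, no valid transitions)


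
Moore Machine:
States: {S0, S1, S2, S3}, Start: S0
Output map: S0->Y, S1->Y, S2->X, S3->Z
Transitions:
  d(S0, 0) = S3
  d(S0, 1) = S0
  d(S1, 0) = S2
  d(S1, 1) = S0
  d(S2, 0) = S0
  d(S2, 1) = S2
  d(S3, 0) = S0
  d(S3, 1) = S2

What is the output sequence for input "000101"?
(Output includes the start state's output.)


Start: S0 (output Y)
  --0--> S3 (output Z)
  --0--> S0 (output Y)
  --0--> S3 (output Z)
  --1--> S2 (output X)
  --0--> S0 (output Y)
  --1--> S0 (output Y)

"YZYZXYY"


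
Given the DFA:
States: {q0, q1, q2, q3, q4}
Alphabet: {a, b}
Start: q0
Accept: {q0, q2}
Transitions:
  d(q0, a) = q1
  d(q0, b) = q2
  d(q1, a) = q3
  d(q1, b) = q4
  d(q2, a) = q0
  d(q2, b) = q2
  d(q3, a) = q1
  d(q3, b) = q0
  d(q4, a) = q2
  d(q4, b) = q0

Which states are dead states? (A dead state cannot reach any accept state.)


Forward reachability from each state:
  q0 -> reaches accept state q0 (live)
  q1 -> reaches accept state q0 (live)
  q2 -> reaches accept state q0 (live)
  q3 -> reaches accept state q0 (live)
  q4 -> reaches accept state q0 (live)

None (all states can reach an accept state)


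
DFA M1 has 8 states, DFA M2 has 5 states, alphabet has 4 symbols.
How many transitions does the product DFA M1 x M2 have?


Product DFA has 8 * 5 = 40 states.
Each has 4 transitions: 40 * 4 = 160

160


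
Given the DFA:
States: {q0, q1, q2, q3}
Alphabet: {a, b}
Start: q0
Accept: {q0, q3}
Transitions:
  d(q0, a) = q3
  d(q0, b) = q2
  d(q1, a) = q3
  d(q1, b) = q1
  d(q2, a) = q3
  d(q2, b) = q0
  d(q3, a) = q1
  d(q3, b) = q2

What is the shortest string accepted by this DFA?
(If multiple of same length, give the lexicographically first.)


BFS by string length (lex-first path to each state shown):
  len 0: q0<-""
Found accept state at length 0.

"" (empty string)


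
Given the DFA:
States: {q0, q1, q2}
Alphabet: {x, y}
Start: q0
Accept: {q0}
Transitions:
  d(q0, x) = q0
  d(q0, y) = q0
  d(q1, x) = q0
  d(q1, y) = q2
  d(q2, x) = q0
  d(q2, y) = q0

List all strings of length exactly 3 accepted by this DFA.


All strings of length 3: 8 total
Accepted: 8

"xxx", "xxy", "xyx", "xyy", "yxx", "yxy", "yyx", "yyy"


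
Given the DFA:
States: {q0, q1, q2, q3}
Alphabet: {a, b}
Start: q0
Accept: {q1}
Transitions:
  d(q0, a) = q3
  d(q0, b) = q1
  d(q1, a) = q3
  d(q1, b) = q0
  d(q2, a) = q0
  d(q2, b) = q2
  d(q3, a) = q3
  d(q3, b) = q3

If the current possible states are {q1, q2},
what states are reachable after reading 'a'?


Apply transition on 'a' from each current state:
  d(q1, a) = q3
  d(q2, a) = q0

{q0, q3}


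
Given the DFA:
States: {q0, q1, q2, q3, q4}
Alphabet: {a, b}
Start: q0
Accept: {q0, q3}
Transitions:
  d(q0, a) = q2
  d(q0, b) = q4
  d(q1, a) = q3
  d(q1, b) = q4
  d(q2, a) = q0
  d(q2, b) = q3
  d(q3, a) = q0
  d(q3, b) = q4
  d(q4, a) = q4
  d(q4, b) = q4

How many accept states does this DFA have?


Accept states listed: {q0, q3}
Counting: q0(1) q3(2)

2


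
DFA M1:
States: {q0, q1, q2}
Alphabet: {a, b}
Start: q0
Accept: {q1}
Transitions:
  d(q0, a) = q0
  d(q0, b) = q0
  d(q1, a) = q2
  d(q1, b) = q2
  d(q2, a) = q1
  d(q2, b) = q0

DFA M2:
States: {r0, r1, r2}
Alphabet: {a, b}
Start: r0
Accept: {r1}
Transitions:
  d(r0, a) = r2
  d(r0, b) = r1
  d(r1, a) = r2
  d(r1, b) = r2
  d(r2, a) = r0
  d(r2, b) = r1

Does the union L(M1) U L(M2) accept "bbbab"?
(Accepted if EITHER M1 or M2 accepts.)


M1: final=q0 accepted=False
M2: final=r1 accepted=True

Yes, union accepts


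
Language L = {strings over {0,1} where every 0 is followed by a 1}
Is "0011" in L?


'00' present: True; ends with '0': False

No, "0011" is not in L


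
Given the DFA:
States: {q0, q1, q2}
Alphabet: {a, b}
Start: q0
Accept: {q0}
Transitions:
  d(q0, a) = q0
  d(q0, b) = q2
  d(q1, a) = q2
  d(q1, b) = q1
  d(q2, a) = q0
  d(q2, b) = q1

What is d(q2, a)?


Looking up transition d(q2, a)

q0


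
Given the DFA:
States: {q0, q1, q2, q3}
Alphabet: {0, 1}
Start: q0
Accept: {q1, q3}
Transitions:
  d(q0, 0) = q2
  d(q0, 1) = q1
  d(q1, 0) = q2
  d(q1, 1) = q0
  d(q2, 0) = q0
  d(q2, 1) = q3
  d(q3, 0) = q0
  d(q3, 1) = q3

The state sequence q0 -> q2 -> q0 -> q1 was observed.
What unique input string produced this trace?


Trace back each transition to find the symbol:
  q0 --[0]--> q2
  q2 --[0]--> q0
  q0 --[1]--> q1

"001"


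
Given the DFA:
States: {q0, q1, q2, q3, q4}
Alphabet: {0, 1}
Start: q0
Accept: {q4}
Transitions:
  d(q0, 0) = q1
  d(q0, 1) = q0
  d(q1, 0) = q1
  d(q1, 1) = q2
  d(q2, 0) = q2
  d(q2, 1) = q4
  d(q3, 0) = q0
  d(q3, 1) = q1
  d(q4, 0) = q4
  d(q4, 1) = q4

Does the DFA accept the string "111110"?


Trace: q0 -> q0 -> q0 -> q0 -> q0 -> q0 -> q1
Final state: q1
Accept states: {q4}

No, rejected (final state q1 is not an accept state)


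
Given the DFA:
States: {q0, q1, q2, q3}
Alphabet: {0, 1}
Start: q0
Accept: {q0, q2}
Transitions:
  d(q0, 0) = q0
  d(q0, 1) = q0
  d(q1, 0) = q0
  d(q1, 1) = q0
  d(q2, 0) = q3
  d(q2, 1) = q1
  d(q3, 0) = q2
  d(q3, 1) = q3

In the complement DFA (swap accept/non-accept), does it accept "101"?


Trace: q0 -> q0 -> q0 -> q0
Final: q0
Original accept: {q0, q2}
Complement: q0 is in original accept

No, complement rejects (original accepts)


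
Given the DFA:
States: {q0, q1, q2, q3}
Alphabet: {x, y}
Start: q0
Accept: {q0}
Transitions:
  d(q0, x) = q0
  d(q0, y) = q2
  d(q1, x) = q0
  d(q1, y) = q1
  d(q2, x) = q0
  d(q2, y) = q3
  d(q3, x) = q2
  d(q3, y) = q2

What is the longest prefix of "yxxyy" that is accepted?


Run the DFA, marking each prefix where the state is accepting:
  "" -> q0 [accept]
  "y" -> q2 [reject]
  "yx" -> q0 [accept]
  "yxx" -> q0 [accept]
  "yxxy" -> q2 [reject]
  "yxxyy" -> q3 [reject]

"yxx"


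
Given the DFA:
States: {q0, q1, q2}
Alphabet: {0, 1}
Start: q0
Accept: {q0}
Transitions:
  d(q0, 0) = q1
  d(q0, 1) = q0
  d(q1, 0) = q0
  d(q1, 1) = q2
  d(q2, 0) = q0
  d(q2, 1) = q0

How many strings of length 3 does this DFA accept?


Enumerating all length-3 strings:
  "000" -> q1 [reject]
  "001" -> q0 [accept]
  "010" -> q0 [accept]
  "011" -> q0 [accept]
  "100" -> q0 [accept]
  "101" -> q2 [reject]
  "110" -> q1 [reject]
  "111" -> q0 [accept]

5 out of 8


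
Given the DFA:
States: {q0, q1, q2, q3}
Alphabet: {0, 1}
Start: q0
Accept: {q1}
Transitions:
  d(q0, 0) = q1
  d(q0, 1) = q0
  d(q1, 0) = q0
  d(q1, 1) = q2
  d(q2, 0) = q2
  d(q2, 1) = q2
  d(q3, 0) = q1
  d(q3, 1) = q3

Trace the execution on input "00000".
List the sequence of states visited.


Input: 00000
d(q0, 0) = q1
d(q1, 0) = q0
d(q0, 0) = q1
d(q1, 0) = q0
d(q0, 0) = q1


q0 -> q1 -> q0 -> q1 -> q0 -> q1


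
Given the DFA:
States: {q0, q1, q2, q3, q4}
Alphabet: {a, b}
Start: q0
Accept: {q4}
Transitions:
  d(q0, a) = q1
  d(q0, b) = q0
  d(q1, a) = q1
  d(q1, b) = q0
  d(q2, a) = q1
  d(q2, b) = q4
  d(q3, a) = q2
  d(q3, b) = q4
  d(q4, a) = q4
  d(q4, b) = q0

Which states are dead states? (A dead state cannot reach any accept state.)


Forward reachability from each state:
  q0 -> reaches {q0, q1}, no accept state (dead)
  q1 -> reaches {q0, q1}, no accept state (dead)
  q2 -> reaches accept state q4 (live)
  q3 -> reaches accept state q4 (live)
  q4 -> reaches accept state q4 (live)

{q0, q1}


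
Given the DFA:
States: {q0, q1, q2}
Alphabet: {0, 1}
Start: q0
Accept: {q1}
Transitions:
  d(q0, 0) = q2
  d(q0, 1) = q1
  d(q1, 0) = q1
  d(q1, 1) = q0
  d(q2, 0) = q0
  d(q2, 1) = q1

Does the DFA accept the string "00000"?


Trace: q0 -> q2 -> q0 -> q2 -> q0 -> q2
Final state: q2
Accept states: {q1}

No, rejected (final state q2 is not an accept state)


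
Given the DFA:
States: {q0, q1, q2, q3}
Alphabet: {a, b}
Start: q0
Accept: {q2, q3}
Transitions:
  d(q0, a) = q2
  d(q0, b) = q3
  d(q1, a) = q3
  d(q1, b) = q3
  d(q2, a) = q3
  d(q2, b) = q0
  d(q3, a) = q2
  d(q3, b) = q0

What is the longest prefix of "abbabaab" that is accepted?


Run the DFA, marking each prefix where the state is accepting:
  "" -> q0 [reject]
  "a" -> q2 [accept]
  "ab" -> q0 [reject]
  "abb" -> q3 [accept]
  "abba" -> q2 [accept]
  "abbab" -> q0 [reject]
  "abbaba" -> q2 [accept]
  "abbabaa" -> q3 [accept]
  "abbabaab" -> q0 [reject]

"abbabaa"


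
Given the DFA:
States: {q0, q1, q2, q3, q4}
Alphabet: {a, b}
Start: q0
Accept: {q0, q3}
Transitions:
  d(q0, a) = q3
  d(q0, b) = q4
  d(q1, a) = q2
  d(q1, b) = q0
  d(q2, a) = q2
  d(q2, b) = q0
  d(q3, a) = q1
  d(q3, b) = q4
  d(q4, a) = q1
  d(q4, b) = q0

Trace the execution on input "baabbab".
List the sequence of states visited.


Input: baabbab
d(q0, b) = q4
d(q4, a) = q1
d(q1, a) = q2
d(q2, b) = q0
d(q0, b) = q4
d(q4, a) = q1
d(q1, b) = q0


q0 -> q4 -> q1 -> q2 -> q0 -> q4 -> q1 -> q0


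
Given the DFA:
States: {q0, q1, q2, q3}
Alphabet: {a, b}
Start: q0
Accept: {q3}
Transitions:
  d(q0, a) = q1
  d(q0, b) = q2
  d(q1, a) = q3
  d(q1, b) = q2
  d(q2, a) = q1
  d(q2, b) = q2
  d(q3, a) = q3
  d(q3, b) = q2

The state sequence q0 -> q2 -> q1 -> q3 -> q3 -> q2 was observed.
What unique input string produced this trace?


Trace back each transition to find the symbol:
  q0 --[b]--> q2
  q2 --[a]--> q1
  q1 --[a]--> q3
  q3 --[a]--> q3
  q3 --[b]--> q2

"baaab"


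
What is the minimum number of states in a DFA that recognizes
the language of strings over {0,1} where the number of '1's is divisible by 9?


States track (count of '1') mod 9.
Need 9 states: one per remainder 0..8; accept = remainder 0.

9


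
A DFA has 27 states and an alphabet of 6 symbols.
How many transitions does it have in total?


Each state has exactly one transition per symbol.
27 * 6 = 162

162


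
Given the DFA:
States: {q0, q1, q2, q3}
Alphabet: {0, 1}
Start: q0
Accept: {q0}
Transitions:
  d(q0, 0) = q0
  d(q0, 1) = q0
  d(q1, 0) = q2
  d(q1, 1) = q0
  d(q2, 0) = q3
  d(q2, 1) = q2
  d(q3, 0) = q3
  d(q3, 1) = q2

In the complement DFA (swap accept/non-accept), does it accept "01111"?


Trace: q0 -> q0 -> q0 -> q0 -> q0 -> q0
Final: q0
Original accept: {q0}
Complement: q0 is in original accept

No, complement rejects (original accepts)


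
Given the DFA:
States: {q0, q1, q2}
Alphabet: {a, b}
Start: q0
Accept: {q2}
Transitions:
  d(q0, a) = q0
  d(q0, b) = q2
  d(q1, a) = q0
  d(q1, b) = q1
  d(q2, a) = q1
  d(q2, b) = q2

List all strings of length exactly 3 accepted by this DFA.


All strings of length 3: 8 total
Accepted: 3

"aab", "abb", "bbb"


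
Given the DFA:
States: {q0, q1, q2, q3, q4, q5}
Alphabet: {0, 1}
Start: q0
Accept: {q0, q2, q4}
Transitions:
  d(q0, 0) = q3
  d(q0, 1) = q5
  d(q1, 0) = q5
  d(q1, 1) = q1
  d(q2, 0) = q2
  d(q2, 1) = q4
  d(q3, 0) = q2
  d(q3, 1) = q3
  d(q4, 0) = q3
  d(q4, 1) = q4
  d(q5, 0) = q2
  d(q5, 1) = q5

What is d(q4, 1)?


Looking up transition d(q4, 1)

q4


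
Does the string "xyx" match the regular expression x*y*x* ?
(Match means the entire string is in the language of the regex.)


|string| = 3; first = 'x'; last = 'x'

Yes, "xyx" matches x*y*x*


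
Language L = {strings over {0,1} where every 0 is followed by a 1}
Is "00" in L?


'00' present: True; ends with '0': True

No, "00" is not in L


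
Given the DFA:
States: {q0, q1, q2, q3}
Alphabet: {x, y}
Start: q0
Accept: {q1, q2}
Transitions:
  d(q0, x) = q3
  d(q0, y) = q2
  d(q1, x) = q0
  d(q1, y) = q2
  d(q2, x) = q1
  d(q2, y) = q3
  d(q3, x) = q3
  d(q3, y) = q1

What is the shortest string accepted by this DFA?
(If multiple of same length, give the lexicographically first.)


BFS by string length (lex-first path to each state shown):
  len 0: q0<-""
  len 1: q2<-"y", q3<-"x"
Found accept state at length 1.

"y"


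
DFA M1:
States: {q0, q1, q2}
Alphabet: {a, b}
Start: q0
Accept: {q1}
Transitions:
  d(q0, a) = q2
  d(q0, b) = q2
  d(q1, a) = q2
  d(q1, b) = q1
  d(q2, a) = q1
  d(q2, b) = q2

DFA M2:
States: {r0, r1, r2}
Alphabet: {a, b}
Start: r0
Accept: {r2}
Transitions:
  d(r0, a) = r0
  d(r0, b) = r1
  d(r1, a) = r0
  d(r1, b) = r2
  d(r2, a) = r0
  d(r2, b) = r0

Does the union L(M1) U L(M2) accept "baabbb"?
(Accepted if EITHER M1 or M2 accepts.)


M1: final=q2 accepted=False
M2: final=r0 accepted=False

No, union rejects (neither accepts)


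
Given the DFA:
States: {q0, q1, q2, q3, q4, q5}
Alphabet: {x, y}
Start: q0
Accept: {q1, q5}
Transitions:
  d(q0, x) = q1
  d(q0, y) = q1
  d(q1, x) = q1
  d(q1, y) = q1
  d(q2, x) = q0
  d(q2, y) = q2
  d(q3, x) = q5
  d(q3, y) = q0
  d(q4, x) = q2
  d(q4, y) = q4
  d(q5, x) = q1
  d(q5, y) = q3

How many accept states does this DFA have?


Accept states listed: {q1, q5}
Counting: q1(1) q5(2)

2


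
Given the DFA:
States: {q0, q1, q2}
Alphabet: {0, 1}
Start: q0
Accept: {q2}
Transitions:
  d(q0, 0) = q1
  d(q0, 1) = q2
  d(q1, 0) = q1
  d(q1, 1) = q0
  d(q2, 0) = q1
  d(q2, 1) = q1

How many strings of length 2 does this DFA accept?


Enumerating all length-2 strings:
  "00" -> q1 [reject]
  "01" -> q0 [reject]
  "10" -> q1 [reject]
  "11" -> q1 [reject]

0 out of 4


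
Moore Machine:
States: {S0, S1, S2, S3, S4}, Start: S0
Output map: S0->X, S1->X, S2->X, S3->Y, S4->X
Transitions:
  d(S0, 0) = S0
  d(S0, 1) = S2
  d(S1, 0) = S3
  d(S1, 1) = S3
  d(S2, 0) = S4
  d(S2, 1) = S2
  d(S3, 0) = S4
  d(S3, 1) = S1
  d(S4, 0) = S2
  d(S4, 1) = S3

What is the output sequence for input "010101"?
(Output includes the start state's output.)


Start: S0 (output X)
  --0--> S0 (output X)
  --1--> S2 (output X)
  --0--> S4 (output X)
  --1--> S3 (output Y)
  --0--> S4 (output X)
  --1--> S3 (output Y)

"XXXXYXY"


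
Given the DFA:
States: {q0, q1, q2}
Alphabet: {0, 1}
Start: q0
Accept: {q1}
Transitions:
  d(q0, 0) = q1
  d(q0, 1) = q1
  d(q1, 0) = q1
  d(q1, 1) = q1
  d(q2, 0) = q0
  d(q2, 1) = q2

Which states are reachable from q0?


BFS from q0:
  layer 0: {q0}
  layer 1: {q1}

{q0, q1}


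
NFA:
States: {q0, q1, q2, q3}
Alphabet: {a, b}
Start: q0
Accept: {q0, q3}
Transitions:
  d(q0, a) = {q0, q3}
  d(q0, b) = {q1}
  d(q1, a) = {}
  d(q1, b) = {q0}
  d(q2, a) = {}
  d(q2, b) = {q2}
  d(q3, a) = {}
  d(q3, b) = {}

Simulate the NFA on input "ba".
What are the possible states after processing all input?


Start: {q0}
  --b--> {q1}
  --a--> {}

{} (empty set, no valid transitions)


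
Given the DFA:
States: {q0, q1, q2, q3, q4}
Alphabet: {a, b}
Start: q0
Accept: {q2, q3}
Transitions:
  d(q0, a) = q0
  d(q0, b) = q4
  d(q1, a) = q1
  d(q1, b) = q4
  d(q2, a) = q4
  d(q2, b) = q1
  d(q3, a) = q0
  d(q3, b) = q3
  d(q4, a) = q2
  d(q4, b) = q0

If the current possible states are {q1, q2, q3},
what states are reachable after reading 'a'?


Apply transition on 'a' from each current state:
  d(q1, a) = q1
  d(q2, a) = q4
  d(q3, a) = q0

{q0, q1, q4}


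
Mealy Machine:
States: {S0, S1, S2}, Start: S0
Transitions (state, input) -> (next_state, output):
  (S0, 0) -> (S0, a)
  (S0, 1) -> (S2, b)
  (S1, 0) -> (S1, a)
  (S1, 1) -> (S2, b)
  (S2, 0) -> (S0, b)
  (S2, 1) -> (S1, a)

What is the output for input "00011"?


Step-by-step:
  (S0, 0) -> (S0, a)
  (S0, 0) -> (S0, a)
  (S0, 0) -> (S0, a)
  (S0, 1) -> (S2, b)
  (S2, 1) -> (S1, a)

"aaaba"


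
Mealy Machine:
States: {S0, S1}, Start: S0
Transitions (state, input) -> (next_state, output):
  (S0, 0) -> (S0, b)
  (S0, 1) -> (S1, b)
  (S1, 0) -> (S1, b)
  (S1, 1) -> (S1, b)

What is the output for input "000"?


Step-by-step:
  (S0, 0) -> (S0, b)
  (S0, 0) -> (S0, b)
  (S0, 0) -> (S0, b)

"bbb"


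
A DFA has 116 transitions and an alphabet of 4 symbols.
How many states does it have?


Each state has exactly one transition per symbol.
states = transitions / |alphabet| = 116 / 4 = 29

29


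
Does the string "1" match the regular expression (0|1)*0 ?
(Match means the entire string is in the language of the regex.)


|string| = 1; first = '1'; last = '1'

No, "1" does not match (0|1)*0


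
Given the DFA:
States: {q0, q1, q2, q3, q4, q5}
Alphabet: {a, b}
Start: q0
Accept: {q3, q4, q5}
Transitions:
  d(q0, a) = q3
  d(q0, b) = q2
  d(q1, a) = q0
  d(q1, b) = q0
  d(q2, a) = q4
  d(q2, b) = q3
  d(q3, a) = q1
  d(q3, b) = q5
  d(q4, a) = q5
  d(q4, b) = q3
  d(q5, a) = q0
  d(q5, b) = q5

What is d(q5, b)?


Looking up transition d(q5, b)

q5


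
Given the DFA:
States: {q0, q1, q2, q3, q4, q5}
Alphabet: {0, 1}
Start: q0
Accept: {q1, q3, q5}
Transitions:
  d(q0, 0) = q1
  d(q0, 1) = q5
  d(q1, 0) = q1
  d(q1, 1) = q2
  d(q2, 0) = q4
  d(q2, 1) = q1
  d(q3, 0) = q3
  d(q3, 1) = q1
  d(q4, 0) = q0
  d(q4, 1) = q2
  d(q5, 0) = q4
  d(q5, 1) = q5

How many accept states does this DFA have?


Accept states listed: {q1, q3, q5}
Counting: q1(1) q3(2) q5(3)

3


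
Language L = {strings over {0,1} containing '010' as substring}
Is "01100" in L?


'010' does not occur

No, "01100" is not in L


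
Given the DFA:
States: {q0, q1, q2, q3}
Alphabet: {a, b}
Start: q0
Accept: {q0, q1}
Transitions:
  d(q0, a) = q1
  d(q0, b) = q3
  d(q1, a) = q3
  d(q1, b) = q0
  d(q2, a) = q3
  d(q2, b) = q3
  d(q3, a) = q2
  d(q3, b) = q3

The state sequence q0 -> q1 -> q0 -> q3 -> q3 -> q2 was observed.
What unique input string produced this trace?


Trace back each transition to find the symbol:
  q0 --[a]--> q1
  q1 --[b]--> q0
  q0 --[b]--> q3
  q3 --[b]--> q3
  q3 --[a]--> q2

"abbba"


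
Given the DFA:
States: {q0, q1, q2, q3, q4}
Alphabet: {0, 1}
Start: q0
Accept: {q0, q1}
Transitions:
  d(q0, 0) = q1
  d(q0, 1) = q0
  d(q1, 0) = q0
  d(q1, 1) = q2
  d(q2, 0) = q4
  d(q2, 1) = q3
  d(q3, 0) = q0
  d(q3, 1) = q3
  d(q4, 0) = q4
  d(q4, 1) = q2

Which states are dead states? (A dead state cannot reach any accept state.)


Forward reachability from each state:
  q0 -> reaches accept state q0 (live)
  q1 -> reaches accept state q0 (live)
  q2 -> reaches accept state q0 (live)
  q3 -> reaches accept state q0 (live)
  q4 -> reaches accept state q0 (live)

None (all states can reach an accept state)


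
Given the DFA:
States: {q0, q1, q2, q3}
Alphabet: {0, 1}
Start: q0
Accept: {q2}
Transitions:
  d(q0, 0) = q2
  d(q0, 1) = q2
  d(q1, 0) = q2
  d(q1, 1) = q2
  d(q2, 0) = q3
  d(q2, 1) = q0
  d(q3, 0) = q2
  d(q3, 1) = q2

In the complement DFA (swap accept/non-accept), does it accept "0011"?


Trace: q0 -> q2 -> q3 -> q2 -> q0
Final: q0
Original accept: {q2}
Complement: q0 is not in original accept

Yes, complement accepts (original rejects)


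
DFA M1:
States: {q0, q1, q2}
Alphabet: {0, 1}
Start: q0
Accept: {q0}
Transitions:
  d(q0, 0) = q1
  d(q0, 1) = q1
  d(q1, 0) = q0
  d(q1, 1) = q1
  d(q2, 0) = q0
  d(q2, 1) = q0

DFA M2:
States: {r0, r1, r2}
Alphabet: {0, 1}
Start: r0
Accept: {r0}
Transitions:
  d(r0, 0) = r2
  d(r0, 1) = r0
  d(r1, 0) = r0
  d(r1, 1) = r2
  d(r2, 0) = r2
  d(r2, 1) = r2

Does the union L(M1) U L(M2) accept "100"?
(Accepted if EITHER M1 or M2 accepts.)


M1: final=q1 accepted=False
M2: final=r2 accepted=False

No, union rejects (neither accepts)


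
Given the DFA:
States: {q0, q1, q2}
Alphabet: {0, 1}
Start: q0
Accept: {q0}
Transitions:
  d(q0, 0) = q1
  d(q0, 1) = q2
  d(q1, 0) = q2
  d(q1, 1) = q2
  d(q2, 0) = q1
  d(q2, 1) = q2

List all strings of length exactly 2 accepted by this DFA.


All strings of length 2: 4 total
Accepted: 0

None


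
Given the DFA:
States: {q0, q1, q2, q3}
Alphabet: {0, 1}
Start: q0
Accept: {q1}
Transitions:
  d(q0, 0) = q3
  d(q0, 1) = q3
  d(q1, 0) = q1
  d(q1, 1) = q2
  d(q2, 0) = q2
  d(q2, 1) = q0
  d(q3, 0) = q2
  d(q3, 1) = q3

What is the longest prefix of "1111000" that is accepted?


Run the DFA, marking each prefix where the state is accepting:
  "" -> q0 [reject]
  "1" -> q3 [reject]
  "11" -> q3 [reject]
  "111" -> q3 [reject]
  "1111" -> q3 [reject]
  "11110" -> q2 [reject]
  "111100" -> q2 [reject]
  "1111000" -> q2 [reject]

No prefix is accepted


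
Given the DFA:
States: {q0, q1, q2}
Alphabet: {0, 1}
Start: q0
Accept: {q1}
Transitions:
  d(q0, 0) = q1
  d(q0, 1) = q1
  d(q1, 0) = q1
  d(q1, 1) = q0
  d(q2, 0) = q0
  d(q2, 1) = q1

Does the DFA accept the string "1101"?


Trace: q0 -> q1 -> q0 -> q1 -> q0
Final state: q0
Accept states: {q1}

No, rejected (final state q0 is not an accept state)


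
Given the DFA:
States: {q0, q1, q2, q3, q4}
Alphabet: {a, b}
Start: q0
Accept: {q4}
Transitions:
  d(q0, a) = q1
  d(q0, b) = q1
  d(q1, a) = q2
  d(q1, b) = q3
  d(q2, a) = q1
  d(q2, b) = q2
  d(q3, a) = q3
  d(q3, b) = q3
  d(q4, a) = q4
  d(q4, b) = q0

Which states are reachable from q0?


BFS from q0:
  layer 0: {q0}
  layer 1: {q1}
  layer 2: {q2, q3}

{q0, q1, q2, q3}


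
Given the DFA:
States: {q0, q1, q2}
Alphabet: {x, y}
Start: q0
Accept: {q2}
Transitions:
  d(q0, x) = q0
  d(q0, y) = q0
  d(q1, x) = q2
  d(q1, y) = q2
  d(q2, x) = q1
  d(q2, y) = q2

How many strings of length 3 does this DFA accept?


Enumerating all length-3 strings:
  "xxx" -> q0 [reject]
  "xxy" -> q0 [reject]
  "xyx" -> q0 [reject]
  "xyy" -> q0 [reject]
  "yxx" -> q0 [reject]
  "yxy" -> q0 [reject]
  "yyx" -> q0 [reject]
  "yyy" -> q0 [reject]

0 out of 8


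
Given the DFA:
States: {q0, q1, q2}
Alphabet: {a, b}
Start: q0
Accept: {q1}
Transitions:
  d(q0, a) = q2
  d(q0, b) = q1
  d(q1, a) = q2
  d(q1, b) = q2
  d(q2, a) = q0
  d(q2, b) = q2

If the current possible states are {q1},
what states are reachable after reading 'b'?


Apply transition on 'b' from each current state:
  d(q1, b) = q2

{q2}
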